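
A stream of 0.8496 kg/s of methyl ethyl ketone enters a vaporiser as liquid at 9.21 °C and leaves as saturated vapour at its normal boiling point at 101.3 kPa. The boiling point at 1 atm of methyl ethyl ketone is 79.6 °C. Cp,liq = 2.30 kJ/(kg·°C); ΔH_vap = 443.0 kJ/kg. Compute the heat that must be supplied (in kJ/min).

liquid 9.21→79.6 °C: 161.9 kJ/kg
vaporisation at 79.6 °C: 443 kJ/kg
Δh = 161.9 + 443 = 604.9 kJ/kg
Q = ṁ·Δh = 0.8496 kg/s × 604.9 kJ/kg = 513.92 kJ/s
|Q| = 513.92 kW = 30835 kJ/min

Q = 30800 kJ/min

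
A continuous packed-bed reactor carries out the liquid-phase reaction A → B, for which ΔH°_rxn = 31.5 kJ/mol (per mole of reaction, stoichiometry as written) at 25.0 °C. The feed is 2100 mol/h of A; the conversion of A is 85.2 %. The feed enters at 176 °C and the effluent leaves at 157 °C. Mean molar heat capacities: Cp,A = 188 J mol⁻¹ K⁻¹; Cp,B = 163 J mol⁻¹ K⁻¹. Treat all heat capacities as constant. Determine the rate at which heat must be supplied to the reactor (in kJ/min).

Q_in = 716 kJ/min

Extent of reaction ξ = 0.852 × 2100 = 1789.2 mol/h
Reaction term: ξ·ΔH°_rxn = 1789.2 × 31.5 = 56360 kJ/h
Sensible, feed 176→25 °C: -59615 kJ/h
Outlet flows (mol/h): A 310.8, B 1789.2
Sensible, products 25→157 °C: 46209 kJ/h
Q = ΔH = 42954 kJ/h = 11.932 kW
Heat supplied = 715.9 kJ/min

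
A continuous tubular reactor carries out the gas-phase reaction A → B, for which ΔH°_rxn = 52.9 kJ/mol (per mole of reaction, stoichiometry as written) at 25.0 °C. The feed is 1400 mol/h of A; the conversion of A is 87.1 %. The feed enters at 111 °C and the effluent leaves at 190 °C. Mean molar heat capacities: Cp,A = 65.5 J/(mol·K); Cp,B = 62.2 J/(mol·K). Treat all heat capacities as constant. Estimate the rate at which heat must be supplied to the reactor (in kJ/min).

Q_in = 1180 kJ/min

Extent of reaction ξ = 0.871 × 1400 = 1219.4 mol/h
Reaction term: ξ·ΔH°_rxn = 1219.4 × 52.9 = 64506 kJ/h
Sensible, feed 111→25 °C: -7886.2 kJ/h
Outlet flows (mol/h): A 180.6, B 1219.4
Sensible, products 25→190 °C: 14467 kJ/h
Q = ΔH = 71087 kJ/h = 19.746 kW
Heat supplied = 1184.8 kJ/min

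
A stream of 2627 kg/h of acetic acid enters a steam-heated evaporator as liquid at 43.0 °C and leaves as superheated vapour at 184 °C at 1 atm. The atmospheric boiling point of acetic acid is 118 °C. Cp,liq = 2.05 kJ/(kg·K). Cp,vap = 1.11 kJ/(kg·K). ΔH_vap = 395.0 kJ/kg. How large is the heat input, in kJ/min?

liquid 43.0→118 °C: 153.75 kJ/kg
vaporisation at 118 °C: 395 kJ/kg
vapour 118→184 °C: 73.26 kJ/kg
Δh = 153.75 + 395 + 73.26 = 622.01 kJ/kg
Q = ṁ·Δh = 2627 kg/h × 622.01 kJ/kg = 1.634e+06 kJ/h
|Q| = 453.89 kW = 27234 kJ/min

Q = 27200 kJ/min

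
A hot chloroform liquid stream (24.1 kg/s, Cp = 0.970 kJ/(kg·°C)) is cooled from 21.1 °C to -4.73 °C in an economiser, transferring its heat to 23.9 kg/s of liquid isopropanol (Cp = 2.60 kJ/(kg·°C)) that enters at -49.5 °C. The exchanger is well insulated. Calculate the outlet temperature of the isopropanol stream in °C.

T_c,out = -39.8 °C

Heat released by hot stream: Q = 24.1 × 0.970 × (21.1 − -4.73) = 603.83 kJ/s
Energy balance on cold side (adiabatic exchanger): Q = ṁ_c·Cp_c·(T_c,out − T_c,in)
T_c,out = -49.5 + 603.83/(23.9 × 2.60) = -39.783 °C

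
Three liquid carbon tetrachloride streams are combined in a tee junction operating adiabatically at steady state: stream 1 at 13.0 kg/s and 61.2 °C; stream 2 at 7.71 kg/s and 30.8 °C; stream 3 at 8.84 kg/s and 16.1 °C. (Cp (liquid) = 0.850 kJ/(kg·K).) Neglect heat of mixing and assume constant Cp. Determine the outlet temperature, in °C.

Energy balance with Q = 0: Σ ṁᵢCp,ᵢ(T_out − Tᵢ) = 0
T_out = Σ ṁᵢCp,ᵢTᵢ / Σ ṁᵢCp,ᵢ
      = 999.08 / 25.117 = 39.776 °C

T_out = 39.8 °C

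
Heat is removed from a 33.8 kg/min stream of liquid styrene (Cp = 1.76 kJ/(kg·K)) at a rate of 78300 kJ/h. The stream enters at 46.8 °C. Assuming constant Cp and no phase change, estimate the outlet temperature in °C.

T_out = 24.9 °C

Q = 78300 kJ/h = 1305 kJ/min
ΔT = Q/(ṁ·Cp) = 1305/(33.8×1.76) = 21.937 K
T_out = 46.8 − 21.937 = 24.863 °C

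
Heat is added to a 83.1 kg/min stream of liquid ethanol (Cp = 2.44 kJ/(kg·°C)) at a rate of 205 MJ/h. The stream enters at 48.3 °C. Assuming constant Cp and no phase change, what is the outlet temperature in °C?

T_out = 65.2 °C

Q = 205 MJ/h = 3416.7 kJ/min
ΔT = Q/(ṁ·Cp) = 3416.7/(83.1×2.44) = 16.85 K
T_out = 48.3 + 16.85 = 65.15 °C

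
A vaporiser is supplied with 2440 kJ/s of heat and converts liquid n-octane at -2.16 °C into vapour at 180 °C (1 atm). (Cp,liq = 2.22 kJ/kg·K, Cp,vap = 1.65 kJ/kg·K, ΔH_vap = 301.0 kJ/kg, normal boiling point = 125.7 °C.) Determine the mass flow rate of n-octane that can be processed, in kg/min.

ṁ = 217 kg/min

Δh = 2.22×(125.7−-2.16) + 301.0 + 1.65×(180−125.7) = 674.44 kJ/kg
Q = 2440 kJ/s = 2440 kJ/s = 146400 kJ/min
ṁ = Q/Δh = 146400 / 674.44 = 217.07 kg/min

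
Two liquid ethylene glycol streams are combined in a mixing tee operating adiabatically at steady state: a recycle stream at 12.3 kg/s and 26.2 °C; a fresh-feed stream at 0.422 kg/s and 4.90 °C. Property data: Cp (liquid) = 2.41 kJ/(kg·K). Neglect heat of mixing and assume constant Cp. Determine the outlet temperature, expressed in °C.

T_out = 25.5 °C

No heat crosses the boundary, so H_out = H_in.
Σ ṁᵢCp,ᵢTᵢ = 12.3×2.41×26.2 + 0.422×2.41×4.90 = 781.63
Σ ṁᵢCp,ᵢ = 12.3×2.41 + 0.422×2.41 = 30.66
T_out = 781.63 / 30.66 = 25.493 °C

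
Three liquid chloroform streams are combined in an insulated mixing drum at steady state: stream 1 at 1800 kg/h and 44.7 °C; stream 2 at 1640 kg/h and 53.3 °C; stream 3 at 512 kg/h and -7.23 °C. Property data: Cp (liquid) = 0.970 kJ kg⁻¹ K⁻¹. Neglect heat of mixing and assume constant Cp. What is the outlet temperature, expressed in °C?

T_out = 41.5 °C

No heat crosses the boundary, so H_out = H_in.
T_out = Σ ṁᵢCp,ᵢTᵢ / Σ ṁᵢCp,ᵢ
      = 159250 / 3833.4 = 41.541 °C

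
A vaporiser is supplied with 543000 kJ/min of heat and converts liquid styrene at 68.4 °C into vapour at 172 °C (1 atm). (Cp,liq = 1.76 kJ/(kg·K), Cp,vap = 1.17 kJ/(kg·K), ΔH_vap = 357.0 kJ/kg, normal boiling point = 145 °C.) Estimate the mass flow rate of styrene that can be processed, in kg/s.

Δh = 1.76×(145−68.4) + 357.0 + 1.17×(172−145) = 523.41 kJ/kg
Q = 543000 kJ/min = 9050 kJ/s = 9050 kJ/s
ṁ = Q/Δh = 9050 / 523.41 = 17.291 kg/s

ṁ = 17.3 kg/s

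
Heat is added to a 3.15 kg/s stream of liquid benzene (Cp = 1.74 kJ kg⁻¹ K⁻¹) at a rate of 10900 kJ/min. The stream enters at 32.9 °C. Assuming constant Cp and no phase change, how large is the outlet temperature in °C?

Q = 10900 kJ/min = 181.67 kJ/s
ΔT = Q/(ṁ·Cp) = 181.67/(3.15×1.74) = 33.145 K
T_out = 32.9 + 33.145 = 66.045 °C

T_out = 66.0 °C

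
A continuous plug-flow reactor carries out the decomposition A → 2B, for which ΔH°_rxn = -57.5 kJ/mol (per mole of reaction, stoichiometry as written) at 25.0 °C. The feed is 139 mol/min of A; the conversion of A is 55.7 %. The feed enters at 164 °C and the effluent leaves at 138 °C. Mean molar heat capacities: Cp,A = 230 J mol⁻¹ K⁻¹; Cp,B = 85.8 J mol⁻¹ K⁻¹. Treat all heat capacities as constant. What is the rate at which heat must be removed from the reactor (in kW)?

Extent of reaction ξ = 0.557 × 139 = 77.423 mol/min
Reaction term: ξ·ΔH°_rxn = 77.423 × -57.5 = -4451.8 kJ/min
Sensible, feed 164→25 °C: -4443.8 kJ/min
Outlet flows (mol/min): A 61.577, B 154.85
Sensible, products 25→138 °C: 3101.7 kJ/min
Q = ΔH = -5794 kJ/min = -96.566 kW
Heat removed = 96.566 kW

Q_out = 96.6 kW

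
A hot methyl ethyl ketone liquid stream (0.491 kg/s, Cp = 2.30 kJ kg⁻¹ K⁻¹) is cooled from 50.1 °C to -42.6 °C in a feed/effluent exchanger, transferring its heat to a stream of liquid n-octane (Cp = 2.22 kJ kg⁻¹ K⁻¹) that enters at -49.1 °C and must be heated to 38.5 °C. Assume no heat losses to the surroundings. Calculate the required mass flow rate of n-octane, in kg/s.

Heat released by hot stream: Q = 0.491 × 2.30 × (50.1 − -42.6) = 104.69 kJ/s
Energy balance on cold side (adiabatic exchanger): Q = ṁ_c·Cp_c·(T_c,out − T_c,in)
ṁ_c = 104.69 / [2.22 × (38.5 − -49.1)] = 0.53831 kg/s

ṁ_c = 0.538 kg/s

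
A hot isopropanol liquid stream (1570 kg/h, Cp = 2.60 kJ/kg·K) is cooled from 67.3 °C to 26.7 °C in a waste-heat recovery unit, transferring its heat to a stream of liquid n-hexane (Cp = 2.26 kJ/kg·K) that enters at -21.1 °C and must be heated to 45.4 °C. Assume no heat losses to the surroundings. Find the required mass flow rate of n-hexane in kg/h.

Heat released by hot stream: Q = 1570 × 2.60 × (67.3 − 26.7) = 165730 kJ/h
Energy balance on cold side (adiabatic exchanger): Q = ṁ_c·Cp_c·(T_c,out − T_c,in)
ṁ_c = 165730 / [2.26 × (45.4 − -21.1)] = 1102.7 kg/h

ṁ_c = 1100 kg/h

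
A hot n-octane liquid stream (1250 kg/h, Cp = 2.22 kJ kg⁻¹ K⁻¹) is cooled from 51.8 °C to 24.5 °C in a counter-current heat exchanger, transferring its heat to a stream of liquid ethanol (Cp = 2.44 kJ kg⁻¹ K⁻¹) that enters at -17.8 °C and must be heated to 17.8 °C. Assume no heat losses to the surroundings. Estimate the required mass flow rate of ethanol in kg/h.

ṁ_c = 872 kg/h

Heat released by hot stream: Q = 1250 × 2.22 × (51.8 − 24.5) = 75758 kJ/h
Energy balance on cold side (adiabatic exchanger): Q = ṁ_c·Cp_c·(T_c,out − T_c,in)
ṁ_c = 75758 / [2.44 × (17.8 − -17.8)] = 872.14 kg/h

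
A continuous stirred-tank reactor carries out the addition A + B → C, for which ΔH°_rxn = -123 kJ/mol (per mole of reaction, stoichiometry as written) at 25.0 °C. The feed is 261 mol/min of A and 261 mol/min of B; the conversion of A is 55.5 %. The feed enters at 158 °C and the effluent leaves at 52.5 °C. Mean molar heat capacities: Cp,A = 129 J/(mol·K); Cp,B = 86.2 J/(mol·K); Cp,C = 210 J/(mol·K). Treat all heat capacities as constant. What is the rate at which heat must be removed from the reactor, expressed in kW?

Q_out = 396 kW

Extent of reaction ξ = 0.555 × 261 = 144.86 mol/min
Reaction term: ξ·ΔH°_rxn = 144.86 × -123 = -17817 kJ/min
Sensible, feed 158→25 °C: -7470.2 kJ/min
Outlet flows (mol/min): A 116.14, B 116.14, C 144.86
Sensible, products 25→52.5 °C: 1523.9 kJ/min
Q = ΔH = -23764 kJ/min = -396.06 kW
Heat removed = 396.06 kW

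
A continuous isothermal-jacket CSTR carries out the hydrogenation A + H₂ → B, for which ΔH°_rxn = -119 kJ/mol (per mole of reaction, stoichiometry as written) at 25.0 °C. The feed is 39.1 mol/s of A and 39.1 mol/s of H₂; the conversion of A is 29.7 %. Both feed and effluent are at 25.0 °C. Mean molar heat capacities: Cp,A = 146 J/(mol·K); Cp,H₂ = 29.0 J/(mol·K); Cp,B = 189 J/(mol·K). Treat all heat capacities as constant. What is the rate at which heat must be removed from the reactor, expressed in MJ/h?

Extent of reaction ξ = 0.297 × 39.1 = 11.613 mol/s
Reaction term: ξ·ΔH°_rxn = 11.613 × -119 = -1381.9 kJ/s
Q = ΔH = -1381.9 kJ/s = -1381.9 kW
Heat removed = 4974.9 MJ/h

Q_out = 4970 MJ/h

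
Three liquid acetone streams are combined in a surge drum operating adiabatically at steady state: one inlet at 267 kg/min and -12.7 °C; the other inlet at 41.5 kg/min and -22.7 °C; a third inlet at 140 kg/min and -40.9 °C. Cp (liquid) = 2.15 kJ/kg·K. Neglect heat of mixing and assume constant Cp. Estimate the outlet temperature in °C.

No heat crosses the boundary, so H_out = H_in.
T_out = Σ ṁᵢCp,ᵢTᵢ / Σ ṁᵢCp,ᵢ
      = -21627 / 964.27 = -22.428 °C

T_out = -22.4 °C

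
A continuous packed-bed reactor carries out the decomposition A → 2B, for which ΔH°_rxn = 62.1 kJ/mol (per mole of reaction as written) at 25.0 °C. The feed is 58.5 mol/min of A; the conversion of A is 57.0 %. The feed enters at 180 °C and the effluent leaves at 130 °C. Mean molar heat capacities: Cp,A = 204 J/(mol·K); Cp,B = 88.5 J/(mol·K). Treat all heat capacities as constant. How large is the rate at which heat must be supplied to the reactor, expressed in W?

Extent of reaction ξ = 0.570 × 58.5 = 33.345 mol/min
Reaction term: ξ·ΔH°_rxn = 33.345 × 62.1 = 2070.7 kJ/min
Sensible, feed 180→25 °C: -1849.8 kJ/min
Outlet flows (mol/min): A 25.155, B 66.69
Sensible, products 25→130 °C: 1158.5 kJ/min
Q = ΔH = 1379.5 kJ/min = 22.992 kW
Heat supplied = 22992 W

Q_in = 23000 W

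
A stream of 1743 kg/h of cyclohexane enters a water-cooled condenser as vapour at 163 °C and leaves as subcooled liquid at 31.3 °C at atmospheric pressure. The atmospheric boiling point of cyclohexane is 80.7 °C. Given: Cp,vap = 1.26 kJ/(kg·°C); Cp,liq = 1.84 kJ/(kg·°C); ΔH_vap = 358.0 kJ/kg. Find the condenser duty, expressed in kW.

vapour 163→80.7 °C: -103.7 kJ/kg
condensation at 80.7 °C: -358 kJ/kg
liquid 80.7→31.3 °C: -90.896 kJ/kg
Δh = -103.7 + -358 + -90.896 = -552.59 kJ/kg
Q = ṁ·Δh = 1743 kg/h × -552.59 kJ/kg = -963170 kJ/h
|Q| = 267.55 kW

Q_c = 268 kW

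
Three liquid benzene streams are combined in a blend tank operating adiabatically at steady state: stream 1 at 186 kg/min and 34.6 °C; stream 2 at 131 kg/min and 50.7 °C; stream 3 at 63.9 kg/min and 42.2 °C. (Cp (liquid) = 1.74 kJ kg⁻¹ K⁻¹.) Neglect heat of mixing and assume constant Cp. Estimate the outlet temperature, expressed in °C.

T_out = 41.4 °C

Adiabatic, steady state ⇒ Σ ṁᵢCp,ᵢ(T_out − Tᵢ) = 0
Σ ṁᵢCp,ᵢTᵢ = 186×1.74×34.6 + 131×1.74×50.7 + 63.9×1.74×42.2 = 27447
Σ ṁᵢCp,ᵢ = 186×1.74 + 131×1.74 + 63.9×1.74 = 662.77
T_out = 27447 / 662.77 = 41.412 °C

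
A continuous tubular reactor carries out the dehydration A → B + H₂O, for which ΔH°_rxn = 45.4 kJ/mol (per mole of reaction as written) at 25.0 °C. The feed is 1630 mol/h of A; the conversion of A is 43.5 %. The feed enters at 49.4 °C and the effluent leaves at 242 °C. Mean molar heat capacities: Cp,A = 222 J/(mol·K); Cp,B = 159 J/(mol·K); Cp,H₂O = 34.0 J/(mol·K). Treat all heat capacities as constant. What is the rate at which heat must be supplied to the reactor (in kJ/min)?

Extent of reaction ξ = 0.435 × 1630 = 709.05 mol/h
Reaction term: ξ·ΔH°_rxn = 709.05 × 45.4 = 32191 kJ/h
Sensible, feed 49.4→25 °C: -8829.4 kJ/h
Outlet flows (mol/h): A 920.95, B 709.05, H₂O 709.05
Sensible, products 25→242 °C: 74062 kJ/h
Q = ΔH = 97423 kJ/h = 27.062 kW
Heat supplied = 1623.7 kJ/min

Q_in = 1620 kJ/min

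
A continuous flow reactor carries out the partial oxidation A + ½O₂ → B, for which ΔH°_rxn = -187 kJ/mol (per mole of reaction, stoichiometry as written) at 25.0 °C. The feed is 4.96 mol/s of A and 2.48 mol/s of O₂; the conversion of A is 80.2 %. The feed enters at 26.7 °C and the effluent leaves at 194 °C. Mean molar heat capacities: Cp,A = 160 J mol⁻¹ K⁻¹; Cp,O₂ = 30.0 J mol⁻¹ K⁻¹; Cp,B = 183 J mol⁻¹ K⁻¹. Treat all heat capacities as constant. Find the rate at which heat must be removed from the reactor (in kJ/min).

Extent of reaction ξ = 0.802 × 4.96 = 3.9779 mol/s
Reaction term: ξ·ΔH°_rxn = 3.9779 × -187 = -743.87 kJ/s
Sensible, feed 26.7→25 °C: -1.4756 kJ/s
Outlet flows (mol/s): A 0.98208, O₂ 0.49104, B 3.9779
Sensible, products 25→194 °C: 152.07 kJ/s
Q = ΔH = -593.28 kJ/s = -593.28 kW
Heat removed = 35597 kJ/min

Q_out = 35600 kJ/min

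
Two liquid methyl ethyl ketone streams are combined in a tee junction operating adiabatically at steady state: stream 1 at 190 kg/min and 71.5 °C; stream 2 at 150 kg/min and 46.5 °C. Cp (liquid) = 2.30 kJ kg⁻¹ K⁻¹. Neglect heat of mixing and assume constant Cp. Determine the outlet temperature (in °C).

T_out = 60.5 °C

No heat crosses the boundary, so H_out = H_in.
T_out = Σ ṁᵢCp,ᵢTᵢ / Σ ṁᵢCp,ᵢ
      = 47288 / 782 = 60.471 °C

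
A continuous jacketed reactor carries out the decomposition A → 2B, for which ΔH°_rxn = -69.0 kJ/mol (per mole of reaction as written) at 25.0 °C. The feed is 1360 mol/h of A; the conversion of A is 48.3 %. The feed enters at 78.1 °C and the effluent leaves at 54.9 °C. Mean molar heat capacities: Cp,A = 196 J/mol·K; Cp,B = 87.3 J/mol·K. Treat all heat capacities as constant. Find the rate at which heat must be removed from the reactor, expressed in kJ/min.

Q_out = 865 kJ/min

Extent of reaction ξ = 0.483 × 1360 = 656.88 mol/h
Reaction term: ξ·ΔH°_rxn = 656.88 × -69.0 = -45325 kJ/h
Sensible, feed 78.1→25 °C: -14154 kJ/h
Outlet flows (mol/h): A 703.12, B 1313.8
Sensible, products 25→54.9 °C: 7549.8 kJ/h
Q = ΔH = -51929 kJ/h = -14.425 kW
Heat removed = 865.49 kJ/min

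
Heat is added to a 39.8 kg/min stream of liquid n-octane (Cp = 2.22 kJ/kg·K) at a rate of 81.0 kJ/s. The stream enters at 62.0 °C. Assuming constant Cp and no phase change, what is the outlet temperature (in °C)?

T_out = 117 °C

Q = 81.0 kJ/s = 4860 kJ/min
ΔT = Q/(ṁ·Cp) = 4860/(39.8×2.22) = 55.005 K
T_out = 62.0 + 55.005 = 117 °C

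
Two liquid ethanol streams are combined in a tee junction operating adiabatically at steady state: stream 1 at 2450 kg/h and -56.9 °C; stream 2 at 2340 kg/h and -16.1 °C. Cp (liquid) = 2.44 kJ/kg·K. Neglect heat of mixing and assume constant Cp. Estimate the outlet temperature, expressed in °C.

T_out = -37.0 °C

Adiabatic, steady state ⇒ Σ ṁᵢCp,ᵢ(T_out − Tᵢ) = 0
Σ ṁᵢCp,ᵢTᵢ = 2450×2.44×-56.9 + 2340×2.44×-16.1 = -432070
Σ ṁᵢCp,ᵢ = 2450×2.44 + 2340×2.44 = 11688
T_out = -432070 / 11688 = -36.968 °C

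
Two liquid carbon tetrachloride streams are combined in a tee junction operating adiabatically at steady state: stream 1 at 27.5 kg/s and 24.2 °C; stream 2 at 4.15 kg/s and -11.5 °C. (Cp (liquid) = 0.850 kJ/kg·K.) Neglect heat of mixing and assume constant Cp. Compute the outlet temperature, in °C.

T_out = 19.5 °C

No heat crosses the boundary, so H_out = H_in.
T_out = Σ ṁᵢCp,ᵢTᵢ / Σ ṁᵢCp,ᵢ
      = 525.11 / 26.902 = 19.519 °C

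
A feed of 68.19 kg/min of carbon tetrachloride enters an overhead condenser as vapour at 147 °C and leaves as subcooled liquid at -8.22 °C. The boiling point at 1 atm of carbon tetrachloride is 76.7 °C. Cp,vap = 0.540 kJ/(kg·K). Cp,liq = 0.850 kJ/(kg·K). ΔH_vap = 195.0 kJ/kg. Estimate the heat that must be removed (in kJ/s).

Q_c = 347 kJ/s

vapour 147→76.7 °C: -37.962 kJ/kg
condensation at 76.7 °C: -195 kJ/kg
liquid 76.7→-8.22 °C: -72.182 kJ/kg
Δh = -37.962 + -195 + -72.182 = -305.14 kJ/kg
Q = ṁ·Δh = 68.19 kg/min × -305.14 kJ/kg = -20808 kJ/min
|Q| = 346.8 kW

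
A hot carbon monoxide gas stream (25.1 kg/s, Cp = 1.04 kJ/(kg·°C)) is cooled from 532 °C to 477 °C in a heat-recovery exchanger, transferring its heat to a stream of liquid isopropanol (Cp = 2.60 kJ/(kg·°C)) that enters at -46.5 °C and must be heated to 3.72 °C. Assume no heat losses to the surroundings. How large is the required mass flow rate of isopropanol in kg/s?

ṁ_c = 11.0 kg/s

Heat released by hot stream: Q = 25.1 × 1.04 × (532 − 477) = 1435.7 kJ/s
Energy balance on cold side (adiabatic exchanger): Q = ṁ_c·Cp_c·(T_c,out − T_c,in)
ṁ_c = 1435.7 / [2.60 × (3.72 − -46.5)] = 10.996 kg/s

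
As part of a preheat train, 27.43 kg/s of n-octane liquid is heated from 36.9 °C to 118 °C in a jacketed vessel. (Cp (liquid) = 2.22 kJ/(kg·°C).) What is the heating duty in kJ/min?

Q = 296000 kJ/min

Q = ṁ·Cp·ΔT = 27.43 × 2.22 × (118 − 36.9) = 4938.6 kJ/s
Heating duty = 296310 kJ/min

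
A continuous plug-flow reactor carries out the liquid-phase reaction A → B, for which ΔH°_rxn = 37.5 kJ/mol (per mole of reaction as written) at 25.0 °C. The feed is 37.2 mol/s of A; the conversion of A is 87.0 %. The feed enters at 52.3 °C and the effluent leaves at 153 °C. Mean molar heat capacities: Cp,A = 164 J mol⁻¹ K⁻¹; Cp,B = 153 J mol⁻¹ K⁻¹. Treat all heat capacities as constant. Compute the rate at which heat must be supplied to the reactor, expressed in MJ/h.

Extent of reaction ξ = 0.870 × 37.2 = 32.364 mol/s
Reaction term: ξ·ΔH°_rxn = 32.364 × 37.5 = 1213.7 kJ/s
Sensible, feed 52.3→25 °C: -166.55 kJ/s
Outlet flows (mol/s): A 4.836, B 32.364
Sensible, products 25→153 °C: 735.33 kJ/s
Q = ΔH = 1782.4 kJ/s = 1782.4 kW
Heat supplied = 6416.8 MJ/h

Q_in = 6420 MJ/h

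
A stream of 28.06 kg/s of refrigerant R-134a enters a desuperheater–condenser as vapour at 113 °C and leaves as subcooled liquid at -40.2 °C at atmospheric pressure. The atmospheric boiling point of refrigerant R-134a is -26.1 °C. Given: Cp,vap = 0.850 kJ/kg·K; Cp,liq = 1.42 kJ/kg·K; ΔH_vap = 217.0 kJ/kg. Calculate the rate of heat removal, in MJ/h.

vapour 113→-26.1 °C: -118.23 kJ/kg
condensation at -26.1 °C: -217 kJ/kg
liquid -26.1→-40.2 °C: -20.022 kJ/kg
Δh = -118.23 + -217 + -20.022 = -355.26 kJ/kg
Q = ṁ·Δh = 28.06 kg/s × -355.26 kJ/kg = -9968.5 kJ/s
|Q| = 9968.5 kW = 35887 MJ/h

Q_c = 35900 MJ/h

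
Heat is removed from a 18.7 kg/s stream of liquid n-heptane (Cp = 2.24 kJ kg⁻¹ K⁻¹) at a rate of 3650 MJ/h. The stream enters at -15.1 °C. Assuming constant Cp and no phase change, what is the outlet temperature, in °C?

T_out = -39.3 °C

Q = 3650 MJ/h = 1013.9 kJ/s
ΔT = Q/(ṁ·Cp) = 1013.9/(18.7×2.24) = 24.205 K
T_out = -15.1 − 24.205 = -39.305 °C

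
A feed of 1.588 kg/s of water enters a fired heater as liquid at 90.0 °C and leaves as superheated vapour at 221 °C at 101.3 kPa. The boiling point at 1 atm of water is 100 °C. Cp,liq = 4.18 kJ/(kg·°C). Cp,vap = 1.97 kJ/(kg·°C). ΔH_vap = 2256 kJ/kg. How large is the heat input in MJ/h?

liquid 90.0→100 °C: 41.8 kJ/kg
vaporisation at 100 °C: 2256 kJ/kg
vapour 100→221 °C: 238.37 kJ/kg
Δh = 41.8 + 2256 + 238.37 = 2536.2 kJ/kg
Q = ṁ·Δh = 1.588 kg/s × 2536.2 kJ/kg = 4027.4 kJ/s
|Q| = 4027.4 kW = 14499 MJ/h

Q = 14500 MJ/h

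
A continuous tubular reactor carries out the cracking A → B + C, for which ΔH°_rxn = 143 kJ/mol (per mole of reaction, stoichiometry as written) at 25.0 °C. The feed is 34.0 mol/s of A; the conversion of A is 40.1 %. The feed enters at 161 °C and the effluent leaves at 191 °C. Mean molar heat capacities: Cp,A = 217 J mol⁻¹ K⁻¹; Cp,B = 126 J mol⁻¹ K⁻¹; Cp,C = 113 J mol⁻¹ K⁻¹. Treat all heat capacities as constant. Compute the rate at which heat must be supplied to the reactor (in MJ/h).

Q_in = 7990 MJ/h

Extent of reaction ξ = 0.401 × 34.0 = 13.634 mol/s
Reaction term: ξ·ΔH°_rxn = 13.634 × 143 = 1949.7 kJ/s
Sensible, feed 161→25 °C: -1003.4 kJ/s
Outlet flows (mol/s): A 20.366, B 13.634, C 13.634
Sensible, products 25→191 °C: 1274.5 kJ/s
Q = ΔH = 2220.8 kJ/s = 2220.8 kW
Heat supplied = 7994.9 MJ/h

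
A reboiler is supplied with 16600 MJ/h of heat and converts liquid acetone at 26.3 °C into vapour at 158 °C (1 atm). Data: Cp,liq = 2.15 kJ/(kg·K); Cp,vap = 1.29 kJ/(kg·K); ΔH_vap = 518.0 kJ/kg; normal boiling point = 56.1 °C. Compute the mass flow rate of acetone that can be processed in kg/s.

ṁ = 6.46 kg/s

Δh = 2.15×(56.1−26.3) + 518.0 + 1.29×(158−56.1) = 713.52 kJ/kg
Q = 16600 MJ/h = 4611.1 kJ/s = 4611.1 kJ/s
ṁ = Q/Δh = 4611.1 / 713.52 = 6.4625 kg/s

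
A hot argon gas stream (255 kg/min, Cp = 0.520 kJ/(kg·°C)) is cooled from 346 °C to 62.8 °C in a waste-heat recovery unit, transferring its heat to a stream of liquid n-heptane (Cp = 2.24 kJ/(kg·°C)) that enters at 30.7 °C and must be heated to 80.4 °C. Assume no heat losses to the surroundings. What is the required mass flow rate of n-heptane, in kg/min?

Heat released by hot stream: Q = 255 × 0.520 × (346 − 62.8) = 37552 kJ/min
Energy balance on cold side (adiabatic exchanger): Q = ṁ_c·Cp_c·(T_c,out − T_c,in)
ṁ_c = 37552 / [2.24 × (80.4 − 30.7)] = 337.31 kg/min

ṁ_c = 337 kg/min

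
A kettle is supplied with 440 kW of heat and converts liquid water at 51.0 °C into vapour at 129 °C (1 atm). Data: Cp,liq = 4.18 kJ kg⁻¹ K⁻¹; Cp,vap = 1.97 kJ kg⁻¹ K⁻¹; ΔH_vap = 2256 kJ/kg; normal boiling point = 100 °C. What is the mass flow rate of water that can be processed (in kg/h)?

ṁ = 629 kg/h

Δh = 4.18×(100−51.0) + 2256 + 1.97×(129−100) = 2518 kJ/kg
Q = 440 kW = 440 kJ/s = 1.584e+06 kJ/h
ṁ = Q/Δh = 1.584e+06 / 2518 = 629.08 kg/h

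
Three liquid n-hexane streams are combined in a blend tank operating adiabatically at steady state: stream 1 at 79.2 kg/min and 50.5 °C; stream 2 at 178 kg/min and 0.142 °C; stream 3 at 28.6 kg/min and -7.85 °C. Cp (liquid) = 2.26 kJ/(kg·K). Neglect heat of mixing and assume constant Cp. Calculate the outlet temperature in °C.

Adiabatic, steady state ⇒ Σ ṁᵢCp,ᵢ(T_out − Tᵢ) = 0
Σ ṁᵢCp,ᵢTᵢ = 79.2×2.26×50.5 + 178×2.26×0.142 + 28.6×2.26×-7.85 = 8588.8
Σ ṁᵢCp,ᵢ = 79.2×2.26 + 178×2.26 + 28.6×2.26 = 645.91
T_out = 8588.8 / 645.91 = 13.297 °C

T_out = 13.3 °C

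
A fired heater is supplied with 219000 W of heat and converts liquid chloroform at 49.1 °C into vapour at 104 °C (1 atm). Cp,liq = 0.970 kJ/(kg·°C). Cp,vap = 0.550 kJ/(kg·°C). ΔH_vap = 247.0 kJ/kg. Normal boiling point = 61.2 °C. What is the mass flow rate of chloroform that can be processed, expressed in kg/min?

ṁ = 46.6 kg/min

Δh = 0.970×(61.2−49.1) + 247.0 + 0.550×(104−61.2) = 282.28 kJ/kg
Q = 219000 W = 219 kJ/s = 13140 kJ/min
ṁ = Q/Δh = 13140 / 282.28 = 46.55 kg/min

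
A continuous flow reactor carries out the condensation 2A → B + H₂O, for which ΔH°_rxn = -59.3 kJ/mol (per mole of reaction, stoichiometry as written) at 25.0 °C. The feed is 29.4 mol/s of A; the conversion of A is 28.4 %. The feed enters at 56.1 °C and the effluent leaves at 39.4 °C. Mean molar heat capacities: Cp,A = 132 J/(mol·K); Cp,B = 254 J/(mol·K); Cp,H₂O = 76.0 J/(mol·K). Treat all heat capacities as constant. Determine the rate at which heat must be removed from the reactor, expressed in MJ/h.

Q_out = 1110 MJ/h

Extent of reaction ξ = 0.284 × 29.4 / 2 = 4.1748 mol/s
Reaction term: ξ·ΔH°_rxn = 4.1748 × -59.3 = -247.57 kJ/s
Sensible, feed 56.1→25 °C: -120.69 kJ/s
Outlet flows (mol/s): A 21.05, B 4.1748, H₂O 4.1748
Sensible, products 25→39.4 °C: 59.851 kJ/s
Q = ΔH = -308.41 kJ/s = -308.41 kW
Heat removed = 1110.3 MJ/h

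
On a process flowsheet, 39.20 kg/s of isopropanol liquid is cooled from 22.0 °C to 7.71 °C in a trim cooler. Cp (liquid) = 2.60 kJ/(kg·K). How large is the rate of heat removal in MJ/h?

Q = ṁ·Cp·ΔT = 39.20 × 2.60 × (7.71 − 22.0) = -1456.4 kJ/s
Cooling duty = 5243.2 MJ/h

Q_c = 5240 MJ/h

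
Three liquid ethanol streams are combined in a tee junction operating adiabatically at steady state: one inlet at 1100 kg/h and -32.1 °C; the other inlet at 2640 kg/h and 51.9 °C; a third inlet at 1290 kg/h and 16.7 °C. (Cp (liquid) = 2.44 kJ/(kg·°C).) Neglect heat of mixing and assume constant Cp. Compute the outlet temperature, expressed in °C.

No heat crosses the boundary, so H_out = H_in.
T_out = Σ ṁᵢCp,ᵢTᵢ / Σ ṁᵢCp,ᵢ
      = 300730 / 12273 = 24.503 °C

T_out = 24.5 °C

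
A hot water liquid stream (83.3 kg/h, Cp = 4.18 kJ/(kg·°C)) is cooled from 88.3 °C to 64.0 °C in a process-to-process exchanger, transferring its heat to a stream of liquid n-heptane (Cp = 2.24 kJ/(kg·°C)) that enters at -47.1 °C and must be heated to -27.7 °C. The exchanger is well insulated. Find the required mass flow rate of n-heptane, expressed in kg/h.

ṁ_c = 195 kg/h

Heat released by hot stream: Q = 83.3 × 4.18 × (88.3 − 64.0) = 8461.1 kJ/h
Energy balance on cold side (adiabatic exchanger): Q = ṁ_c·Cp_c·(T_c,out − T_c,in)
ṁ_c = 8461.1 / [2.24 × (-27.7 − -47.1)] = 194.71 kg/h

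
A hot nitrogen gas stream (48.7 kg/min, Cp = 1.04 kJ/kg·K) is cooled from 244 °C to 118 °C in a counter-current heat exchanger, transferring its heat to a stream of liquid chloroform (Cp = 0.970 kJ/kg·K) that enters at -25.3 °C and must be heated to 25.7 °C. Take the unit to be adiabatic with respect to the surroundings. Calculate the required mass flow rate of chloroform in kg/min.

Heat released by hot stream: Q = 48.7 × 1.04 × (244 − 118) = 6381.6 kJ/min
Energy balance on cold side (adiabatic exchanger): Q = ṁ_c·Cp_c·(T_c,out − T_c,in)
ṁ_c = 6381.6 / [0.970 × (25.7 − -25.3)] = 129 kg/min

ṁ_c = 129 kg/min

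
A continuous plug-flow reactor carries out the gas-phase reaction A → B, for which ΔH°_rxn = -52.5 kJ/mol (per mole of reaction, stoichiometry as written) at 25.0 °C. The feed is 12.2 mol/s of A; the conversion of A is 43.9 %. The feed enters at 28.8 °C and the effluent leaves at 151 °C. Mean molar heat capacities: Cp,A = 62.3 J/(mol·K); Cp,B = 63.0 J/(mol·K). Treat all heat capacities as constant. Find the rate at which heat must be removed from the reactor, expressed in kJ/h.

Extent of reaction ξ = 0.439 × 12.2 = 5.3558 mol/s
Reaction term: ξ·ΔH°_rxn = 5.3558 × -52.5 = -281.18 kJ/s
Sensible, feed 28.8→25 °C: -2.8882 kJ/s
Outlet flows (mol/s): A 6.8442, B 5.3558
Sensible, products 25→151 °C: 96.24 kJ/s
Q = ΔH = -187.83 kJ/s = -187.83 kW
Heat removed = 676180 kJ/h

Q_out = 676000 kJ/h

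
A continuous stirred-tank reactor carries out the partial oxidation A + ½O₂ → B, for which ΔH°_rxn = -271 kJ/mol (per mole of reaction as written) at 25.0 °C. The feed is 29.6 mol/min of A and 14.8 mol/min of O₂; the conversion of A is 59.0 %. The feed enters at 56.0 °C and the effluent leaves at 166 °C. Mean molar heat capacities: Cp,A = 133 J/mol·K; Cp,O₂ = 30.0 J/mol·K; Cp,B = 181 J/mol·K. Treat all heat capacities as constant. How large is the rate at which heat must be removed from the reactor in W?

Extent of reaction ξ = 0.590 × 29.6 = 17.464 mol/min
Reaction term: ξ·ΔH°_rxn = 17.464 × -271 = -4732.7 kJ/min
Sensible, feed 56.0→25 °C: -135.8 kJ/min
Outlet flows (mol/min): A 12.136, O₂ 6.068, B 17.464
Sensible, products 25→166 °C: 698.95 kJ/min
Q = ΔH = -4169.6 kJ/min = -69.493 kW
Heat removed = 69493 W

Q_out = 69500 W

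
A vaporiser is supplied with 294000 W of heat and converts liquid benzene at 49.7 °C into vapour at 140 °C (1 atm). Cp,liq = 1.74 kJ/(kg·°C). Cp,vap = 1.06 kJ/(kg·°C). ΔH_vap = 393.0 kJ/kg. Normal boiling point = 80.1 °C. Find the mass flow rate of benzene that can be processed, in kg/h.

ṁ = 2080 kg/h

Δh = 1.74×(80.1−49.7) + 393.0 + 1.06×(140−80.1) = 509.39 kJ/kg
Q = 294000 W = 294 kJ/s = 1.0584e+06 kJ/h
ṁ = Q/Δh = 1.0584e+06 / 509.39 = 2077.8 kg/h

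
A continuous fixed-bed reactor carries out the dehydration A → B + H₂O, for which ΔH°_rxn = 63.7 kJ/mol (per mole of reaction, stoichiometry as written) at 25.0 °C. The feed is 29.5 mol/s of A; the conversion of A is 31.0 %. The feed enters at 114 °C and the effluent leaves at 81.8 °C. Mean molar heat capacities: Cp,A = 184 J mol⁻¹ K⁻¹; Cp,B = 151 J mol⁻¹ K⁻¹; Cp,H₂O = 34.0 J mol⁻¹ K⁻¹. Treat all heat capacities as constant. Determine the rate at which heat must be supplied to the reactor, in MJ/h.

Q_in = 1470 MJ/h

Extent of reaction ξ = 0.310 × 29.5 = 9.145 mol/s
Reaction term: ξ·ΔH°_rxn = 9.145 × 63.7 = 582.54 kJ/s
Sensible, feed 114→25 °C: -483.09 kJ/s
Outlet flows (mol/s): A 20.355, B 9.145, H₂O 9.145
Sensible, products 25→81.8 °C: 308.83 kJ/s
Q = ΔH = 408.27 kJ/s = 408.27 kW
Heat supplied = 1469.8 MJ/h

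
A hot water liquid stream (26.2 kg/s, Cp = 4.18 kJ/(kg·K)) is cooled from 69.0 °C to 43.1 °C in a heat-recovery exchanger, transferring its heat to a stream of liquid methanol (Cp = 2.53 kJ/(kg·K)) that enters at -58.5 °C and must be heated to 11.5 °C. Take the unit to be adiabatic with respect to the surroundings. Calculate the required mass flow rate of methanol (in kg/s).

ṁ_c = 16.0 kg/s

Heat released by hot stream: Q = 26.2 × 4.18 × (69.0 − 43.1) = 2836.5 kJ/s
Energy balance on cold side (adiabatic exchanger): Q = ṁ_c·Cp_c·(T_c,out − T_c,in)
ṁ_c = 2836.5 / [2.53 × (11.5 − -58.5)] = 16.016 kg/s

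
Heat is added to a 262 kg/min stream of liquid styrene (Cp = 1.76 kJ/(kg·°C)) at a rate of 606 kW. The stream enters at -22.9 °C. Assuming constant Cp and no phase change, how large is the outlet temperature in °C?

T_out = 56.0 °C

Q = 606 kW = 36360 kJ/min
ΔT = Q/(ṁ·Cp) = 36360/(262×1.76) = 78.851 K
T_out = -22.9 + 78.851 = 55.951 °C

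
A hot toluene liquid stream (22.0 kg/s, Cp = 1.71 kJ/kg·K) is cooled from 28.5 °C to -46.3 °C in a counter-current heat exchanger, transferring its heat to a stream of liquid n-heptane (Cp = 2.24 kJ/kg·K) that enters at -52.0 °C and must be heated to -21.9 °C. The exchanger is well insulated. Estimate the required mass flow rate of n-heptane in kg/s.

Heat released by hot stream: Q = 22.0 × 1.71 × (28.5 − -46.3) = 2814 kJ/s
Energy balance on cold side (adiabatic exchanger): Q = ṁ_c·Cp_c·(T_c,out − T_c,in)
ṁ_c = 2814 / [2.24 × (-21.9 − -52.0)] = 41.736 kg/s

ṁ_c = 41.7 kg/s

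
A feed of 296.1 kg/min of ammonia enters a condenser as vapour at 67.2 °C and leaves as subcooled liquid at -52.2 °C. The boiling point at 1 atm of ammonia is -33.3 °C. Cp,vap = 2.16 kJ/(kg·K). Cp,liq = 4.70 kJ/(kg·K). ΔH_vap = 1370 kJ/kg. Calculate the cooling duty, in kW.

vapour 67.2→-33.3 °C: -217.08 kJ/kg
condensation at -33.3 °C: -1370 kJ/kg
liquid -33.3→-52.2 °C: -88.83 kJ/kg
Δh = -217.08 + -1370 + -88.83 = -1675.9 kJ/kg
Q = ṁ·Δh = 296.1 kg/min × -1675.9 kJ/kg = -496240 kJ/min
|Q| = 8270.6 kW

Q_c = 8270 kW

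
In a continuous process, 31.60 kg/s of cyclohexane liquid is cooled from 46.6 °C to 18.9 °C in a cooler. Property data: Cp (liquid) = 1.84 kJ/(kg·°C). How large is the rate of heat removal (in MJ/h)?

Q_c = 5800 MJ/h

Q = ṁ·Cp·ΔT = 31.60 × 1.84 × (18.9 − 46.6) = -1610.6 kJ/s
Cooling duty = 5798.1 MJ/h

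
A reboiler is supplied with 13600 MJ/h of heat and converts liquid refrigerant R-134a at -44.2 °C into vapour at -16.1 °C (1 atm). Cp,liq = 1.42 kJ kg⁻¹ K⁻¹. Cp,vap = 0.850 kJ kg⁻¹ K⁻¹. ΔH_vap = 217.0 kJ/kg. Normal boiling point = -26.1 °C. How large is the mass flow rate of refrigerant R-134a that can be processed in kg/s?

ṁ = 15.0 kg/s

Δh = 1.42×(-26.1−-44.2) + 217.0 + 0.850×(-16.1−-26.1) = 251.2 kJ/kg
Q = 13600 MJ/h = 3777.8 kJ/s = 3777.8 kJ/s
ṁ = Q/Δh = 3777.8 / 251.2 = 15.039 kg/s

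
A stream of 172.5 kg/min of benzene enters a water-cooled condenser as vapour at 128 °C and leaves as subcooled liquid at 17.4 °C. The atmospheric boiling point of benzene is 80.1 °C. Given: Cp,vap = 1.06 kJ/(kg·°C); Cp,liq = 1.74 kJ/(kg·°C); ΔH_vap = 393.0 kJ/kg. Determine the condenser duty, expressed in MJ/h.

vapour 128→80.1 °C: -50.774 kJ/kg
condensation at 80.1 °C: -393 kJ/kg
liquid 80.1→17.4 °C: -109.1 kJ/kg
Δh = -50.774 + -393 + -109.1 = -552.87 kJ/kg
Q = ṁ·Δh = 172.5 kg/min × -552.87 kJ/kg = -95370 kJ/min
|Q| = 1589.5 kW = 5722.2 MJ/h

Q_c = 5720 MJ/h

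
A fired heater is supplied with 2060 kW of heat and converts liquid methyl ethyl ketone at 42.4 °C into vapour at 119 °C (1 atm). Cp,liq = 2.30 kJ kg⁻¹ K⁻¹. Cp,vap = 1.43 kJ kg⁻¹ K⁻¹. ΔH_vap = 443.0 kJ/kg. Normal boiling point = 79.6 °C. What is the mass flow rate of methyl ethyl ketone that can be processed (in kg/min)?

Δh = 2.30×(79.6−42.4) + 443.0 + 1.43×(119−79.6) = 584.9 kJ/kg
Q = 2060 kW = 2060 kJ/s = 123600 kJ/min
ṁ = Q/Δh = 123600 / 584.9 = 211.32 kg/min

ṁ = 211 kg/min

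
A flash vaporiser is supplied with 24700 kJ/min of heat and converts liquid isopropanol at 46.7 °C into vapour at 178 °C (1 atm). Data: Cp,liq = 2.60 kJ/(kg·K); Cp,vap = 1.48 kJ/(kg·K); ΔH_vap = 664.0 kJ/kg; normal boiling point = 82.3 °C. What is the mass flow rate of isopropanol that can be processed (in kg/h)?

Δh = 2.60×(82.3−46.7) + 664.0 + 1.48×(178−82.3) = 898.2 kJ/kg
Q = 24700 kJ/min = 411.67 kJ/s = 1.482e+06 kJ/h
ṁ = Q/Δh = 1.482e+06 / 898.2 = 1650 kg/h

ṁ = 1650 kg/h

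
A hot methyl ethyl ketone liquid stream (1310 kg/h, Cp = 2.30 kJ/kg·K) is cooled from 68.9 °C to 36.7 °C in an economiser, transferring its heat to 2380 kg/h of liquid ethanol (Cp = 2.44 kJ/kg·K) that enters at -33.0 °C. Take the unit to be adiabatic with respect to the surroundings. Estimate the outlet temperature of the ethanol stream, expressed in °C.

Heat released by hot stream: Q = 1310 × 2.30 × (68.9 − 36.7) = 97019 kJ/h
Energy balance on cold side (adiabatic exchanger): Q = ṁ_c·Cp_c·(T_c,out − T_c,in)
T_c,out = -33.0 + 97019/(2380 × 2.44) = -16.293 °C

T_c,out = -16.3 °C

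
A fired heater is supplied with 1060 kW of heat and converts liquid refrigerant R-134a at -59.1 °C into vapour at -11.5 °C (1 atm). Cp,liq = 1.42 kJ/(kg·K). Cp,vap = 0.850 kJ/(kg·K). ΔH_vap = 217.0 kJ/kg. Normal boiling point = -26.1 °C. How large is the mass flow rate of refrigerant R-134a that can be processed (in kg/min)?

ṁ = 230 kg/min

Δh = 1.42×(-26.1−-59.1) + 217.0 + 0.850×(-11.5−-26.1) = 276.27 kJ/kg
Q = 1060 kW = 1060 kJ/s = 63600 kJ/min
ṁ = Q/Δh = 63600 / 276.27 = 230.21 kg/min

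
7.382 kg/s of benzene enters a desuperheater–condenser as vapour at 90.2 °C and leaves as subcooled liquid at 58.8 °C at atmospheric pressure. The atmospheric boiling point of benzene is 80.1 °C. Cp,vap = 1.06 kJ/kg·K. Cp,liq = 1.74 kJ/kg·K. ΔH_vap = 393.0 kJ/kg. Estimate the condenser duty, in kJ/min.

Q_c = 195000 kJ/min

vapour 90.2→80.1 °C: -10.706 kJ/kg
condensation at 80.1 °C: -393 kJ/kg
liquid 80.1→58.8 °C: -37.062 kJ/kg
Δh = -10.706 + -393 + -37.062 = -440.77 kJ/kg
Q = ṁ·Δh = 7.382 kg/s × -440.77 kJ/kg = -3253.7 kJ/s
|Q| = 3253.7 kW = 195220 kJ/min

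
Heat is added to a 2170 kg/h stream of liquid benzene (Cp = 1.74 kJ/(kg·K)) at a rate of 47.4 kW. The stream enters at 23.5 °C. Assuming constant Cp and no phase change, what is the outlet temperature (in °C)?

Q = 47.4 kW = 170640 kJ/h
ΔT = Q/(ṁ·Cp) = 170640/(2170×1.74) = 45.193 K
T_out = 23.5 + 45.193 = 68.693 °C

T_out = 68.7 °C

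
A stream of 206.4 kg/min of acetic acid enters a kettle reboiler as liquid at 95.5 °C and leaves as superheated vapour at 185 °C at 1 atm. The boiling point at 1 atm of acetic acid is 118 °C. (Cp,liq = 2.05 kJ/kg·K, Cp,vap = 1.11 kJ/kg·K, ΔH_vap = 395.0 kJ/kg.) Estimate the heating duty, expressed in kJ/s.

Q = 1770 kJ/s

liquid 95.5→118 °C: 46.125 kJ/kg
vaporisation at 118 °C: 395 kJ/kg
vapour 118→185 °C: 74.37 kJ/kg
Δh = 46.125 + 395 + 74.37 = 515.5 kJ/kg
Q = ṁ·Δh = 206.4 kg/min × 515.5 kJ/kg = 106400 kJ/min
|Q| = 1773.3 kW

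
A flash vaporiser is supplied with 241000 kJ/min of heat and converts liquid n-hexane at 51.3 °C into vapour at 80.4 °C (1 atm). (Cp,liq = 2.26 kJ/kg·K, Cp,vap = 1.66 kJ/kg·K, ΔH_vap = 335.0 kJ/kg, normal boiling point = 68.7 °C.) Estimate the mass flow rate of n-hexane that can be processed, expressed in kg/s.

ṁ = 10.2 kg/s

Δh = 2.26×(68.7−51.3) + 335.0 + 1.66×(80.4−68.7) = 393.75 kJ/kg
Q = 241000 kJ/min = 4016.7 kJ/s = 4016.7 kJ/s
ṁ = Q/Δh = 4016.7 / 393.75 = 10.201 kg/s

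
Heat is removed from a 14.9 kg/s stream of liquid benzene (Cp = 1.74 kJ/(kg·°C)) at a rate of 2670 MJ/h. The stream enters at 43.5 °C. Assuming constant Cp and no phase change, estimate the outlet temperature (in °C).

T_out = 14.9 °C

Q = 2670 MJ/h = 741.67 kJ/s
ΔT = Q/(ṁ·Cp) = 741.67/(14.9×1.74) = 28.607 K
T_out = 43.5 − 28.607 = 14.893 °C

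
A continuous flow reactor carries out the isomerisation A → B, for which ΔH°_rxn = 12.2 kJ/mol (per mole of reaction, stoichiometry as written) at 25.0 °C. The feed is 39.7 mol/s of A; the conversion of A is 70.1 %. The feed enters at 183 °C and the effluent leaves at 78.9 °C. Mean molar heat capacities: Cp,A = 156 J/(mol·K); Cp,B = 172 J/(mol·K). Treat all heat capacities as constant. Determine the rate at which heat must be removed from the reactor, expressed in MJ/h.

Extent of reaction ξ = 0.701 × 39.7 = 27.83 mol/s
Reaction term: ξ·ΔH°_rxn = 27.83 × 12.2 = 339.52 kJ/s
Sensible, feed 183→25 °C: -978.53 kJ/s
Outlet flows (mol/s): A 11.87, B 27.83
Sensible, products 25→78.9 °C: 357.81 kJ/s
Q = ΔH = -281.19 kJ/s = -281.19 kW
Heat removed = 1012.3 MJ/h

Q_out = 1010 MJ/h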